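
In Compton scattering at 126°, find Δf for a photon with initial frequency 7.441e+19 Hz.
3.637e+19 Hz (decrease)

Convert frequency to wavelength (c = 299792458 m/s):
λ₀ = c/f₀ = 299792458/7.441e+19 = 4.0289270e-12 m = 4.0289 pm

Calculate Compton shift:
Δλ = λ_C(1 - cos(126°)) = 3.8525 pm

Final wavelength:
λ' = λ₀ + Δλ = 4.0289 + 3.8525 = 7.8814 pm

Final frequency:
f' = c/λ' = 299792458/7.8813866e-12 = 3.8038035e+19 Hz

Frequency shift (decrease):
Δf = f₀ - f' = 7.441e+19 - 3.8038035e+19 = 3.637e+19 Hz

(Intermediate values are shown rounded; full precision is carried through to the final answer.)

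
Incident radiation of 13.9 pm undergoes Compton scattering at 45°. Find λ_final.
14.6106 pm

Using the Compton scattering formula:
λ' = λ + Δλ = λ + λ_C(1 - cos θ)

Given:
- Initial wavelength λ = 13.9 pm
- Scattering angle θ = 45°
- Compton wavelength λ_C ≈ 2.4263 pm

Calculate the shift:
Δλ = 2.4263 × (1 - cos(45°))
Δλ = 2.4263 × 0.2929
Δλ = 0.7106 pm

Final wavelength:
λ' = 13.9 + 0.7106 = 14.6106 pm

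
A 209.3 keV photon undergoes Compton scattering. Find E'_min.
115.0519 keV (at θ = 180°)

The scattered photon has minimum energy when its wavelength is maximum, i.e., when the Compton shift Δλ = λ_C(1 − cos θ) is maximum. This occurs at θ = 180° (backscattering), giving Δλ_max = 2λ_C = 4.8526 pm.

Initial wavelength: λ₀ = hc/E₀ = 5.9238 pm
Maximum final wavelength: λ'_max = λ₀ + 2λ_C = 5.9238 + 4.8526 = 10.7764 pm
Minimum final energy: E'_min = hc/λ'_max = 115.0519 keV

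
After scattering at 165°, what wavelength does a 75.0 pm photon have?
79.7699 pm

Using the Compton scattering formula:
λ' = λ + Δλ = λ + λ_C(1 - cos θ)

Given:
- Initial wavelength λ = 75.0 pm
- Scattering angle θ = 165°
- Compton wavelength λ_C ≈ 2.4263 pm

Calculate the shift:
Δλ = 2.4263 × (1 - cos(165°))
Δλ = 2.4263 × 1.9659
Δλ = 4.7699 pm

Final wavelength:
λ' = 75.0 + 4.7699 = 79.7699 pm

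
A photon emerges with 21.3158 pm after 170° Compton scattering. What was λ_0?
16.5000 pm

From λ' = λ + Δλ, we have λ = λ' - Δλ

First calculate the Compton shift:
Δλ = λ_C(1 - cos θ)
Δλ = 2.4263 × (1 - cos(170°))
Δλ = 2.4263 × 1.9848
Δλ = 4.8158 pm

Initial wavelength:
λ = λ' - Δλ
λ = 21.3158 - 4.8158
λ = 16.5000 pm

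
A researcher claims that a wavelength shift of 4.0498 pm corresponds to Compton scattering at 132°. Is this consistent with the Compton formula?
Yes, consistent

Calculate the expected shift for θ = 132°:

Δλ_expected = λ_C(1 - cos(132°))
Δλ_expected = 2.4263 × (1 - cos(132°))
Δλ_expected = 2.4263 × 1.6691
Δλ_expected = 4.0498 pm

Given shift: 4.0498 pm
Expected shift: 4.0498 pm
Difference: 0.0000 pm

The values match. This is consistent with Compton scattering at the stated angle.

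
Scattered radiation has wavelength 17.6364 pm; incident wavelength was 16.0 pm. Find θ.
71.00°

First find the wavelength shift:
Δλ = λ' - λ = 17.6364 - 16.0 = 1.6364 pm

Using Δλ = λ_C(1 - cos θ), with λ_C = h/(m_e·c) ≈ 2.42631024 pm:
cos θ = 1 - Δλ/λ_C
cos θ = 1 - 1.6364/2.42631024
cos θ = 0.325560

θ = arccos(0.325560)
θ = 71.00°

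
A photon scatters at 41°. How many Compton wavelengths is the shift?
0.2453 λ_C

The Compton shift formula is:
Δλ = λ_C(1 - cos θ)

Dividing both sides by λ_C:
Δλ/λ_C = 1 - cos θ

For θ = 41°:
Δλ/λ_C = 1 - cos(41°)
Δλ/λ_C = 1 - 0.7547
Δλ/λ_C = 0.2453

This means the shift is 0.2453 × λ_C = 0.5952 pm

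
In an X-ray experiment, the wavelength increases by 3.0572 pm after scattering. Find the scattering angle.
105.07°

From the Compton formula Δλ = λ_C(1 - cos θ), we can solve for θ:

cos θ = 1 - Δλ/λ_C

Given:
- Δλ = 3.0572 pm
- λ_C = h/(m_e·c) ≈ 2.42631024 pm

cos θ = 1 - 3.0572/2.42631024
cos θ = 1 - 1.260020
cos θ = -0.260020

θ = arccos(-0.260020)
θ = 105.07°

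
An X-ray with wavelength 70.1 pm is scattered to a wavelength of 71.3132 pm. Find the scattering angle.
60.00°

First find the wavelength shift:
Δλ = λ' - λ = 71.3132 - 70.1 = 1.2132 pm

Using Δλ = λ_C(1 - cos θ), with λ_C = h/(m_e·c) ≈ 2.42631024 pm:
cos θ = 1 - Δλ/λ_C
cos θ = 1 - 1.2132/2.42631024
cos θ = 0.499982

θ = arccos(0.499982)
θ = 60.00°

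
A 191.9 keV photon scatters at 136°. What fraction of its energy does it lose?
0.3923 (or 39.23%)

Calculate initial and final photon energies:

Initial: E₀ = 191.9 keV → λ₀ = 6.4609 pm
Compton shift: Δλ = 4.1717 pm
Final wavelength: λ' = 10.6325 pm
Final energy: E' = 116.6084 keV

Fractional energy loss:
(E₀ - E')/E₀ = (191.9000 - 116.6084)/191.9000
= 75.2916/191.9000
= 0.3923
= 39.23%

(Intermediate values are shown rounded; full precision is carried through to the final answer.)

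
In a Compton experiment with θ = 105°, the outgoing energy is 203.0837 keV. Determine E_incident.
406.3999 keV

Convert final energy to wavelength (hc ≈ 1239.842 keV·pm):
λ' = hc/E' = 1239.842 / 203.0837 = 6.1051 pm

Calculate the Compton shift:
Δλ = λ_C(1 - cos(105°))
Δλ = 2.4263 × (1 - cos(105°))
Δλ = 3.0543 pm

Initial wavelength:
λ = λ' - Δλ = 6.1051 - 3.0543 = 3.0508 pm

Initial energy:
E = hc/λ = 1239.842 / 3.0508 = 406.3999 keV

(Intermediate values are shown rounded; full precision is carried through to the final answer.)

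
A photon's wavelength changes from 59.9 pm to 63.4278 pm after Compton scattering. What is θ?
117.00°

First find the wavelength shift:
Δλ = λ' - λ = 63.4278 - 59.9 = 3.5278 pm

Using Δλ = λ_C(1 - cos θ), with λ_C = h/(m_e·c) ≈ 2.42631024 pm:
cos θ = 1 - Δλ/λ_C
cos θ = 1 - 3.5278/2.42631024
cos θ = -0.453977

θ = arccos(-0.453977)
θ = 117.00°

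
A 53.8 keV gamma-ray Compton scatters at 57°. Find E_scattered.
51.3387 keV

First convert energy to wavelength:
λ = hc/E, with hc ≈ 1239.842 keV·pm (i.e. 1239.842 eV·nm)

For E = 53.8 keV = 53800 eV:
λ = 1239.842 keV·pm / 53.8 keV
λ = 23.0454 pm

Calculate the Compton shift:
Δλ = λ_C(1 - cos(57°)) = 2.4263 × 0.4554
Δλ = 1.1048 pm

Final wavelength:
λ' = 23.0454 + 1.1048 = 24.1502 pm

Final energy:
E' = hc/λ' = 1239.842 / 24.1502 = 51.3387 keV

(Intermediate values are shown rounded; full precision is carried through to the final answer.)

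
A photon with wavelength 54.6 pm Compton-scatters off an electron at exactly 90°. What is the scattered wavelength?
57.0263 pm

Using the Compton formula: λ' = λ + λ_C(1 − cos θ)

For θ = 90°, cos θ = 0 (exact) = 0.0000, so:
1 − cos 90° = 1 − (0) = 1.0000

Δλ = λ_C × 1.0000 = 2.4263 × 1.0000 = 2.4263 pm

λ' = 54.6 + 2.4263 = 57.0263 pm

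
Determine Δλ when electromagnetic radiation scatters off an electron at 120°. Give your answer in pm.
3.6395 pm

Using the Compton scattering formula:
Δλ = λ_C(1 - cos θ)

where λ_C = h/(m_e·c) ≈ 2.4263 pm is the Compton wavelength of an electron.

For θ = 120°:
cos(120°) = -0.5000
1 - cos(120°) = 1.5000

Δλ = 2.4263 × 1.5000
Δλ = 3.6395 pm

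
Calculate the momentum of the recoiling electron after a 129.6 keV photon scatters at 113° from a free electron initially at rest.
1.0095e-22 kg·m/s

The electron is initially at rest, so by conservation of momentum:
p⃗_e = p⃗₀ − p⃗'  (incident photon momentum minus scattered photon momentum)

Photon momentum magnitudes (p = h/λ = E/c):
λ₀ = hc/E₀ = 9.5667 pm → p₀ = h/λ₀ = 6.9262e-23 kg·m/s
Δλ = λ_C(1 − cos 113°) = 3.3743 pm
λ' = 12.9410 pm → p' = h/λ' = 5.1202e-23 kg·m/s

The scattered photon makes angle θ = 113° with the incident direction, so by the law of cosines:
|p⃗_e|² = p₀² + p'² − 2p₀p'cos θ
|p⃗_e|² = (6.9262e-23)² + (5.1202e-23)² − 2·6.9262e-23·5.1202e-23·cos(113°)
|p⃗_e| = 1.0095e-22 kg·m/s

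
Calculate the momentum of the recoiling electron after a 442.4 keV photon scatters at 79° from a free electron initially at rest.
2.5037e-22 kg·m/s

The electron is initially at rest, so by conservation of momentum:
p⃗_e = p⃗₀ − p⃗'  (incident photon momentum minus scattered photon momentum)

Photon momentum magnitudes (p = h/λ = E/c):
λ₀ = hc/E₀ = 2.8025 pm → p₀ = h/λ₀ = 2.3643e-22 kg·m/s
Δλ = λ_C(1 − cos 79°) = 1.9633 pm
λ' = 4.7659 pm → p' = h/λ' = 1.3903e-22 kg·m/s

The scattered photon makes angle θ = 79° with the incident direction, so by the law of cosines:
|p⃗_e|² = p₀² + p'² − 2p₀p'cos θ
|p⃗_e|² = (2.3643e-22)² + (1.3903e-22)² − 2·2.3643e-22·1.3903e-22·cos(79°)
|p⃗_e| = 2.5037e-22 kg·m/s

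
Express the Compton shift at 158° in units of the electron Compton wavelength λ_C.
1.9272 λ_C

The Compton shift formula is:
Δλ = λ_C(1 - cos θ)

Dividing both sides by λ_C:
Δλ/λ_C = 1 - cos θ

For θ = 158°:
Δλ/λ_C = 1 - cos(158°)
Δλ/λ_C = 1 - -0.9272
Δλ/λ_C = 1.9272

This means the shift is 1.9272 × λ_C = 4.6759 pm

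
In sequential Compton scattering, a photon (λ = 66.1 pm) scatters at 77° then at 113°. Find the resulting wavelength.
71.3549 pm

Apply Compton shift twice:

First scattering at θ₁ = 77°:
Δλ₁ = λ_C(1 - cos(77°))
Δλ₁ = 2.4263 × 0.7750
Δλ₁ = 1.8805 pm

After first scattering:
λ₁ = 66.1 + 1.8805 = 67.9805 pm

Second scattering at θ₂ = 113°:
Δλ₂ = λ_C(1 - cos(113°))
Δλ₂ = 2.4263 × 1.3907
Δλ₂ = 3.3743 pm

Final wavelength:
λ₂ = 67.9805 + 3.3743 = 71.3549 pm

Total shift: Δλ_total = 1.8805 + 3.3743 = 5.2549 pm

(Intermediate values are shown rounded; full precision is carried through to the final answer.)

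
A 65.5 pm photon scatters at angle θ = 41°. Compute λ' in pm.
66.0952 pm

Using the Compton scattering formula:
λ' = λ + Δλ = λ + λ_C(1 - cos θ)

Given:
- Initial wavelength λ = 65.5 pm
- Scattering angle θ = 41°
- Compton wavelength λ_C ≈ 2.4263 pm

Calculate the shift:
Δλ = 2.4263 × (1 - cos(41°))
Δλ = 2.4263 × 0.2453
Δλ = 0.5952 pm

Final wavelength:
λ' = 65.5 + 0.5952 = 66.0952 pm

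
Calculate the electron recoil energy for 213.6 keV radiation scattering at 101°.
70.9874 keV

By energy conservation: K_e = E_initial - E_final

First find the scattered photon energy:
Initial wavelength: λ = hc/E = 5.8045 pm
Compton shift: Δλ = λ_C(1 - cos(101°)) = 2.8893 pm
Final wavelength: λ' = 5.8045 + 2.8893 = 8.6938 pm
Final photon energy: E' = hc/λ' = 142.6126 keV

Electron kinetic energy:
K_e = E - E' = 213.6000 - 142.6126 = 70.9874 keV

(Intermediate values are shown rounded; full precision is carried through to the final answer.)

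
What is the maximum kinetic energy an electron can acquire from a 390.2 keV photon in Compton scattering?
235.8002 keV

Maximum energy transfer occurs at θ = 180° (backscattering).

Initial photon: E₀ = 390.2 keV → λ₀ = 3.1775 pm

Maximum Compton shift (at 180°):
Δλ_max = 2λ_C = 2 × 2.4263 = 4.8526 pm

Final wavelength:
λ' = 3.1775 + 4.8526 = 8.0301 pm

Minimum photon energy (maximum energy to electron):
E'_min = hc/λ' = 154.3998 keV

Maximum electron kinetic energy:
K_max = E₀ - E'_min = 390.2000 - 154.3998 = 235.8002 keV

(Intermediate values are shown rounded; full precision is carried through to the final answer.)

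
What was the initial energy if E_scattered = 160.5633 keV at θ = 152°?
393.1997 keV

Convert final energy to wavelength (hc ≈ 1239.842 keV·pm):
λ' = hc/E' = 1239.842 / 160.5633 = 7.7218 pm

Calculate the Compton shift:
Δλ = λ_C(1 - cos(152°))
Δλ = 2.4263 × (1 - cos(152°))
Δλ = 4.5686 pm

Initial wavelength:
λ = λ' - Δλ = 7.7218 - 4.5686 = 3.1532 pm

Initial energy:
E = hc/λ = 1239.842 / 3.1532 = 393.1997 keV

(Intermediate values are shown rounded; full precision is carried through to the final answer.)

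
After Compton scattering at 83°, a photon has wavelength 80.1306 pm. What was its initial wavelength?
78.0000 pm

From λ' = λ + Δλ, we have λ = λ' - Δλ

First calculate the Compton shift:
Δλ = λ_C(1 - cos θ)
Δλ = 2.4263 × (1 - cos(83°))
Δλ = 2.4263 × 0.8781
Δλ = 2.1306 pm

Initial wavelength:
λ = λ' - Δλ
λ = 80.1306 - 2.1306
λ = 78.0000 pm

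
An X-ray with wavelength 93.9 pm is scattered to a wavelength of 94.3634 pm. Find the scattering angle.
36.00°

First find the wavelength shift:
Δλ = λ' - λ = 94.3634 - 93.9 = 0.4634 pm

Using Δλ = λ_C(1 - cos θ), with λ_C = h/(m_e·c) ≈ 2.42631024 pm:
cos θ = 1 - Δλ/λ_C
cos θ = 1 - 0.4634/2.42631024
cos θ = 0.809010

θ = arccos(0.809010)
θ = 36.00°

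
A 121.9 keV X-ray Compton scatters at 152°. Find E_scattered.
84.1164 keV

First convert energy to wavelength:
λ = hc/E, with hc ≈ 1239.842 keV·pm (i.e. 1239.842 eV·nm)

For E = 121.9 keV = 121900 eV:
λ = 1239.842 keV·pm / 121.9 keV
λ = 10.1710 pm

Calculate the Compton shift:
Δλ = λ_C(1 - cos(152°)) = 2.4263 × 1.8829
Δλ = 4.5686 pm

Final wavelength:
λ' = 10.1710 + 4.5686 = 14.7396 pm

Final energy:
E' = hc/λ' = 1239.842 / 14.7396 = 84.1164 keV

(Intermediate values are shown rounded; full precision is carried through to the final answer.)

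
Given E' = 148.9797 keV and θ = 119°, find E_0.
262.7000 keV

Convert final energy to wavelength (hc ≈ 1239.842 keV·pm):
λ' = hc/E' = 1239.842 / 148.9797 = 8.3222 pm

Calculate the Compton shift:
Δλ = λ_C(1 - cos(119°))
Δλ = 2.4263 × (1 - cos(119°))
Δλ = 3.6026 pm

Initial wavelength:
λ = λ' - Δλ = 8.3222 - 3.6026 = 4.7196 pm

Initial energy:
E = hc/λ = 1239.842 / 4.7196 = 262.7000 keV

(Intermediate values are shown rounded; full precision is carried through to the final answer.)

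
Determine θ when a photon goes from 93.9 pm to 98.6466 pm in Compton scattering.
163.00°

First find the wavelength shift:
Δλ = λ' - λ = 98.6466 - 93.9 = 4.7466 pm

Using Δλ = λ_C(1 - cos θ), with λ_C = h/(m_e·c) ≈ 2.42631024 pm:
cos θ = 1 - Δλ/λ_C
cos θ = 1 - 4.7466/2.42631024
cos θ = -0.956304

θ = arccos(-0.956304)
θ = 163.00°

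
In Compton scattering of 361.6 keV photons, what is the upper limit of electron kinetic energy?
211.8857 keV

Maximum energy transfer occurs at θ = 180° (backscattering).

Initial photon: E₀ = 361.6 keV → λ₀ = 3.4288 pm

Maximum Compton shift (at 180°):
Δλ_max = 2λ_C = 2 × 2.4263 = 4.8526 pm

Final wavelength:
λ' = 3.4288 + 4.8526 = 8.2814 pm

Minimum photon energy (maximum energy to electron):
E'_min = hc/λ' = 149.7143 keV

Maximum electron kinetic energy:
K_max = E₀ - E'_min = 361.6000 - 149.7143 = 211.8857 keV

(Intermediate values are shown rounded; full precision is carried through to the final answer.)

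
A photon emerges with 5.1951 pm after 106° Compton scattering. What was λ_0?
2.1000 pm

From λ' = λ + Δλ, we have λ = λ' - Δλ

First calculate the Compton shift:
Δλ = λ_C(1 - cos θ)
Δλ = 2.4263 × (1 - cos(106°))
Δλ = 2.4263 × 1.2756
Δλ = 3.0951 pm

Initial wavelength:
λ = λ' - Δλ
λ = 5.1951 - 3.0951
λ = 2.1000 pm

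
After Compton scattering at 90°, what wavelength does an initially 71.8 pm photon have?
74.2263 pm

Using the Compton formula: λ' = λ + λ_C(1 − cos θ)

For θ = 90°, cos θ = 0 (exact) = 0.0000, so:
1 − cos 90° = 1 − (0) = 1.0000

Δλ = λ_C × 1.0000 = 2.4263 × 1.0000 = 2.4263 pm

λ' = 71.8 + 2.4263 = 74.2263 pm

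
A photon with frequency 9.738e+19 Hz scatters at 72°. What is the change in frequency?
3.433e+19 Hz (decrease)

Convert frequency to wavelength (c = 299792458 m/s):
λ₀ = c/f₀ = 299792458/9.738e+19 = 3.0785835e-12 m = 3.0786 pm

Calculate Compton shift:
Δλ = λ_C(1 - cos(72°)) = 1.6765 pm

Final wavelength:
λ' = λ₀ + Δλ = 3.0786 + 1.6765 = 4.7551 pm

Final frequency:
f' = c/λ' = 299792458/4.7551226e-12 = 6.3046210e+19 Hz

Frequency shift (decrease):
Δf = f₀ - f' = 9.738e+19 - 6.3046210e+19 = 3.433e+19 Hz

(Intermediate values are shown rounded; full precision is carried through to the final answer.)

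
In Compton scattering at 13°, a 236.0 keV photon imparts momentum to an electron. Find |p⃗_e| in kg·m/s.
2.8426e-23 kg·m/s

The electron is initially at rest, so by conservation of momentum:
p⃗_e = p⃗₀ − p⃗'  (incident photon momentum minus scattered photon momentum)

Photon momentum magnitudes (p = h/λ = E/c):
λ₀ = hc/E₀ = 5.2536 pm → p₀ = h/λ₀ = 1.2613e-22 kg·m/s
Δλ = λ_C(1 − cos 13°) = 0.0622 pm
λ' = 5.3158 pm → p' = h/λ' = 1.2465e-22 kg·m/s

The scattered photon makes angle θ = 13° with the incident direction, so by the law of cosines:
|p⃗_e|² = p₀² + p'² − 2p₀p'cos θ
|p⃗_e|² = (1.2613e-22)² + (1.2465e-22)² − 2·1.2613e-22·1.2465e-22·cos(13°)
|p⃗_e| = 2.8426e-23 kg·m/s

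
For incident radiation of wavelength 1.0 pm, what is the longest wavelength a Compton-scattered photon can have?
5.8526 pm (at θ = 180°)

The Compton shift is Δλ = λ_C(1 − cos θ).

Since cos θ ranges from −1 to 1, the factor (1 − cos θ) ranges from 0 to 2; the maximum shift occurs at θ = 180° (backscattering):
Δλ_max = 2λ_C = 2 × 2.4263 pm = 4.8526 pm

Maximum scattered wavelength:
λ'_max = λ₀ + Δλ_max = 1.0 + 4.8526 = 5.8526 pm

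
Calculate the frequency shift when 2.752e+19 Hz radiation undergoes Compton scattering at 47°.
1.820e+18 Hz (decrease)

Convert frequency to wavelength (c = 299792458 m/s):
λ₀ = c/f₀ = 299792458/2.752e+19 = 1.0893621e-11 m = 10.8936 pm

Calculate Compton shift:
Δλ = λ_C(1 - cos(47°)) = 0.7716 pm

Final wavelength:
λ' = λ₀ + Δλ = 10.8936 + 0.7716 = 11.6652 pm

Final frequency:
f' = c/λ' = 299792458/1.1665192e-11 = 2.5699745e+19 Hz

Frequency shift (decrease):
Δf = f₀ - f' = 2.752e+19 - 2.5699745e+19 = 1.820e+18 Hz

(Intermediate values are shown rounded; full precision is carried through to the final answer.)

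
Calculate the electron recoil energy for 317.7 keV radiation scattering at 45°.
48.9407 keV

By energy conservation: K_e = E_initial - E_final

First find the scattered photon energy:
Initial wavelength: λ = hc/E = 3.9026 pm
Compton shift: Δλ = λ_C(1 - cos(45°)) = 0.7106 pm
Final wavelength: λ' = 3.9026 + 0.7106 = 4.6132 pm
Final photon energy: E' = hc/λ' = 268.7593 keV

Electron kinetic energy:
K_e = E - E' = 317.7000 - 268.7593 = 48.9407 keV

(Intermediate values are shown rounded; full precision is carried through to the final answer.)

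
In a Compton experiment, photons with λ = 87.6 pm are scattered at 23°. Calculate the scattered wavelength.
87.7929 pm

Using the Compton scattering formula:
λ' = λ + Δλ = λ + λ_C(1 - cos θ)

Given:
- Initial wavelength λ = 87.6 pm
- Scattering angle θ = 23°
- Compton wavelength λ_C ≈ 2.4263 pm

Calculate the shift:
Δλ = 2.4263 × (1 - cos(23°))
Δλ = 2.4263 × 0.0795
Δλ = 0.1929 pm

Final wavelength:
λ' = 87.6 + 0.1929 = 87.7929 pm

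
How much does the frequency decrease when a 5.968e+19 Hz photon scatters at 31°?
3.852e+18 Hz (decrease)

Convert frequency to wavelength (c = 299792458 m/s):
λ₀ = c/f₀ = 299792458/5.968e+19 = 5.0233321e-12 m = 5.0233 pm

Calculate Compton shift:
Δλ = λ_C(1 - cos(31°)) = 0.3466 pm

Final wavelength:
λ' = λ₀ + Δλ = 5.0233 + 0.3466 = 5.3699 pm

Final frequency:
f' = c/λ' = 299792458/5.3698885e-12 = 5.5828432e+19 Hz

Frequency shift (decrease):
Δf = f₀ - f' = 5.968e+19 - 5.5828432e+19 = 3.852e+18 Hz

(Intermediate values are shown rounded; full precision is carried through to the final answer.)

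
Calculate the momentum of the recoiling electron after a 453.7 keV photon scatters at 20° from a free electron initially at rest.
8.2962e-23 kg·m/s

The electron is initially at rest, so by conservation of momentum:
p⃗_e = p⃗₀ − p⃗'  (incident photon momentum minus scattered photon momentum)

Photon momentum magnitudes (p = h/λ = E/c):
λ₀ = hc/E₀ = 2.7327 pm → p₀ = h/λ₀ = 2.4247e-22 kg·m/s
Δλ = λ_C(1 − cos 20°) = 0.1463 pm
λ' = 2.8791 pm → p' = h/λ' = 2.3015e-22 kg·m/s

The scattered photon makes angle θ = 20° with the incident direction, so by the law of cosines:
|p⃗_e|² = p₀² + p'² − 2p₀p'cos θ
|p⃗_e|² = (2.4247e-22)² + (2.3015e-22)² − 2·2.4247e-22·2.3015e-22·cos(20°)
|p⃗_e| = 8.2962e-23 kg·m/s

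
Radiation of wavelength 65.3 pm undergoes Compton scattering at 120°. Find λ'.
68.9395 pm

Using the Compton formula: λ' = λ + λ_C(1 − cos θ)

For θ = 120°, cos θ = -1/2 (exact) = -0.5000, so:
1 − cos 120° = 1 − (-1/2) = 1.5000

Δλ = λ_C × 1.5000 = 2.4263 × 1.5000 = 3.6395 pm

λ' = 65.3 + 3.6395 = 68.9395 pm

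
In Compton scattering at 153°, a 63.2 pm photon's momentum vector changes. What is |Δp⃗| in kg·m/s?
1.9700e-23 kg·m/s

Photon momentum magnitude is p = h/λ.

Initial momentum:
p₀ = h/λ = 6.6261e-34/6.3200e-11 = 1.0484e-23 kg·m/s

After scattering:
λ' = λ + Δλ = 63.2 + 4.5882 = 67.7882 pm
p' = h/λ' = 6.6261e-34/6.7788e-11 = 9.7747e-24 kg·m/s

Momentum is a vector; the scattered photon's direction makes angle θ = 153° with the incident direction. The magnitude of the vector change Δp⃗ = p⃗₀ − p⃗' is found from the law of cosines:
|Δp⃗|² = p₀² + p'² − 2p₀p'cos θ
|Δp⃗|² = (1.0484e-23)² + (9.7747e-24)² − 2·1.0484e-23·9.7747e-24·cos(153°)
|Δp⃗| = 1.9700e-23 kg·m/s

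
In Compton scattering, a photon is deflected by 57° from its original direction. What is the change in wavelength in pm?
1.1048 pm

Using the Compton scattering formula:
Δλ = λ_C(1 - cos θ)

where λ_C = h/(m_e·c) ≈ 2.4263 pm is the Compton wavelength of an electron.

For θ = 57°:
cos(57°) = 0.5446
1 - cos(57°) = 0.4554

Δλ = 2.4263 × 0.4554
Δλ = 1.1048 pm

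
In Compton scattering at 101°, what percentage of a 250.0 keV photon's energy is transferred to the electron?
0.3681 (or 36.81%)

Calculate initial and final photon energies:

Initial: E₀ = 250.0 keV → λ₀ = 4.9594 pm
Compton shift: Δλ = 2.8893 pm
Final wavelength: λ' = 7.8486 pm
Final energy: E' = 157.9690 keV

Fractional energy loss:
(E₀ - E')/E₀ = (250.0000 - 157.9690)/250.0000
= 92.0310/250.0000
= 0.3681
= 36.81%

(Intermediate values are shown rounded; full precision is carried through to the final answer.)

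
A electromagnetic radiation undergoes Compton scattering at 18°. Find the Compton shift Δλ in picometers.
0.1188 pm

Using the Compton scattering formula:
Δλ = λ_C(1 - cos θ)

where λ_C = h/(m_e·c) ≈ 2.4263 pm is the Compton wavelength of an electron.

For θ = 18°:
cos(18°) = 0.9511
1 - cos(18°) = 0.0489

Δλ = 2.4263 × 0.0489
Δλ = 0.1188 pm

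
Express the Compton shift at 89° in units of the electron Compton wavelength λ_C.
0.9825 λ_C

The Compton shift formula is:
Δλ = λ_C(1 - cos θ)

Dividing both sides by λ_C:
Δλ/λ_C = 1 - cos θ

For θ = 89°:
Δλ/λ_C = 1 - cos(89°)
Δλ/λ_C = 1 - 0.0175
Δλ/λ_C = 0.9825

This means the shift is 0.9825 × λ_C = 2.3840 pm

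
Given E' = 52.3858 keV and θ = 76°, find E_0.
56.8000 keV

Convert final energy to wavelength (hc ≈ 1239.842 keV·pm):
λ' = hc/E' = 1239.842 / 52.3858 = 23.6675 pm

Calculate the Compton shift:
Δλ = λ_C(1 - cos(76°))
Δλ = 2.4263 × (1 - cos(76°))
Δλ = 1.8393 pm

Initial wavelength:
λ = λ' - Δλ = 23.6675 - 1.8393 = 21.8282 pm

Initial energy:
E = hc/λ = 1239.842 / 21.8282 = 56.8000 keV

(Intermediate values are shown rounded; full precision is carried through to the final answer.)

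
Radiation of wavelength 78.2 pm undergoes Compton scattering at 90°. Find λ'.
80.6263 pm

Using the Compton formula: λ' = λ + λ_C(1 − cos θ)

For θ = 90°, cos θ = 0 (exact) = 0.0000, so:
1 − cos 90° = 1 − (0) = 1.0000

Δλ = λ_C × 1.0000 = 2.4263 × 1.0000 = 2.4263 pm

λ' = 78.2 + 2.4263 = 80.6263 pm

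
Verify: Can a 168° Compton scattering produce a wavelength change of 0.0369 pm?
No, inconsistent

Calculate the expected shift for θ = 168°:

Δλ_expected = λ_C(1 - cos(168°))
Δλ_expected = 2.4263 × (1 - cos(168°))
Δλ_expected = 2.4263 × 1.9781
Δλ_expected = 4.7996 pm

Given shift: 0.0369 pm
Expected shift: 4.7996 pm
Difference: 4.7627 pm

The values do not match. The given shift corresponds to θ ≈ 10.0°, not 168°.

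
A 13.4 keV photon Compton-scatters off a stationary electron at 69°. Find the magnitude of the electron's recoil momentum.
8.0459e-24 kg·m/s

The electron is initially at rest, so by conservation of momentum:
p⃗_e = p⃗₀ − p⃗'  (incident photon momentum minus scattered photon momentum)

Photon momentum magnitudes (p = h/λ = E/c):
λ₀ = hc/E₀ = 92.5255 pm → p₀ = h/λ₀ = 7.1613e-24 kg·m/s
Δλ = λ_C(1 − cos 69°) = 1.5568 pm
λ' = 94.0823 pm → p' = h/λ' = 7.0428e-24 kg·m/s

The scattered photon makes angle θ = 69° with the incident direction, so by the law of cosines:
|p⃗_e|² = p₀² + p'² − 2p₀p'cos θ
|p⃗_e|² = (7.1613e-24)² + (7.0428e-24)² − 2·7.1613e-24·7.0428e-24·cos(69°)
|p⃗_e| = 8.0459e-24 kg·m/s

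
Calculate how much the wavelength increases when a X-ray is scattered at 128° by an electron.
3.9201 pm

Using the Compton scattering formula:
Δλ = λ_C(1 - cos θ)

where λ_C = h/(m_e·c) ≈ 2.4263 pm is the Compton wavelength of an electron.

For θ = 128°:
cos(128°) = -0.6157
1 - cos(128°) = 1.6157

Δλ = 2.4263 × 1.6157
Δλ = 3.9201 pm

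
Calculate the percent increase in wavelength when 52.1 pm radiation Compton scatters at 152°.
8.7689%

Calculate the Compton shift:
Δλ = λ_C(1 - cos(152°))
Δλ = 2.4263 × (1 - cos(152°))
Δλ = 2.4263 × 1.8829
Δλ = 4.5686 pm

Percentage change:
(Δλ/λ₀) × 100 = (4.5686/52.1) × 100
= 8.7689%

(Intermediate values are shown rounded; full precision is carried through to the final answer.)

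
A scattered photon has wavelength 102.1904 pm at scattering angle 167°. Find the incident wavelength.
97.4000 pm

From λ' = λ + Δλ, we have λ = λ' - Δλ

First calculate the Compton shift:
Δλ = λ_C(1 - cos θ)
Δλ = 2.4263 × (1 - cos(167°))
Δλ = 2.4263 × 1.9744
Δλ = 4.7904 pm

Initial wavelength:
λ = λ' - Δλ
λ = 102.1904 - 4.7904
λ = 97.4000 pm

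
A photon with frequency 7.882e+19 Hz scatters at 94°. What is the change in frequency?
3.197e+19 Hz (decrease)

Convert frequency to wavelength (c = 299792458 m/s):
λ₀ = c/f₀ = 299792458/7.882e+19 = 3.8035075e-12 m = 3.8035 pm

Calculate Compton shift:
Δλ = λ_C(1 - cos(94°)) = 2.5956 pm

Final wavelength:
λ' = λ₀ + Δλ = 3.8035 + 2.5956 = 6.3991 pm

Final frequency:
f' = c/λ' = 299792458/6.3990685e-12 = 4.6849390e+19 Hz

Frequency shift (decrease):
Δf = f₀ - f' = 7.882e+19 - 4.6849390e+19 = 3.197e+19 Hz

(Intermediate values are shown rounded; full precision is carried through to the final answer.)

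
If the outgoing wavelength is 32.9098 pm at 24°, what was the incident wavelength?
32.7000 pm

From λ' = λ + Δλ, we have λ = λ' - Δλ

First calculate the Compton shift:
Δλ = λ_C(1 - cos θ)
Δλ = 2.4263 × (1 - cos(24°))
Δλ = 2.4263 × 0.0865
Δλ = 0.2098 pm

Initial wavelength:
λ = λ' - Δλ
λ = 32.9098 - 0.2098
λ = 32.7000 pm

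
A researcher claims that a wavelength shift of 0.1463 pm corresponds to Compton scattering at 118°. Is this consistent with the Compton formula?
No, inconsistent

Calculate the expected shift for θ = 118°:

Δλ_expected = λ_C(1 - cos(118°))
Δλ_expected = 2.4263 × (1 - cos(118°))
Δλ_expected = 2.4263 × 1.4695
Δλ_expected = 3.5654 pm

Given shift: 0.1463 pm
Expected shift: 3.5654 pm
Difference: 3.4191 pm

The values do not match. The given shift corresponds to θ ≈ 20.0°, not 118°.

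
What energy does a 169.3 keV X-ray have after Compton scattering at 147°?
105.2093 keV

First convert energy to wavelength:
λ = hc/E, with hc ≈ 1239.842 keV·pm (i.e. 1239.842 eV·nm)

For E = 169.3 keV = 169300 eV:
λ = 1239.842 keV·pm / 169.3 keV
λ = 7.3233 pm

Calculate the Compton shift:
Δλ = λ_C(1 - cos(147°)) = 2.4263 × 1.8387
Δλ = 4.4612 pm

Final wavelength:
λ' = 7.3233 + 4.4612 = 11.7845 pm

Final energy:
E' = hc/λ' = 1239.842 / 11.7845 = 105.2093 keV

(Intermediate values are shown rounded; full precision is carried through to the final answer.)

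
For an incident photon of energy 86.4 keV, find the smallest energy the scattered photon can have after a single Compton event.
64.5662 keV (at θ = 180°)

The scattered photon has minimum energy when its wavelength is maximum, i.e., when the Compton shift Δλ = λ_C(1 − cos θ) is maximum. This occurs at θ = 180° (backscattering), giving Δλ_max = 2λ_C = 4.8526 pm.

Initial wavelength: λ₀ = hc/E₀ = 14.3500 pm
Maximum final wavelength: λ'_max = λ₀ + 2λ_C = 14.3500 + 4.8526 = 19.2026 pm
Minimum final energy: E'_min = hc/λ'_max = 64.5662 keV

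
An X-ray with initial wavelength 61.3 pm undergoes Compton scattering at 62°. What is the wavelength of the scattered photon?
62.5872 pm

Using the Compton scattering formula:
λ' = λ + Δλ = λ + λ_C(1 - cos θ)

Given:
- Initial wavelength λ = 61.3 pm
- Scattering angle θ = 62°
- Compton wavelength λ_C ≈ 2.4263 pm

Calculate the shift:
Δλ = 2.4263 × (1 - cos(62°))
Δλ = 2.4263 × 0.5305
Δλ = 1.2872 pm

Final wavelength:
λ' = 61.3 + 1.2872 = 62.5872 pm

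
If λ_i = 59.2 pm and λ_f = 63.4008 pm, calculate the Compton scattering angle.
137.00°

First find the wavelength shift:
Δλ = λ' - λ = 63.4008 - 59.2 = 4.2008 pm

Using Δλ = λ_C(1 - cos θ), with λ_C = h/(m_e·c) ≈ 2.42631024 pm:
cos θ = 1 - Δλ/λ_C
cos θ = 1 - 4.2008/2.42631024
cos θ = -0.731353

θ = arccos(-0.731353)
θ = 137.00°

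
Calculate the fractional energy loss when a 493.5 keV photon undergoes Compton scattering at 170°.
0.6572 (or 65.72%)

Calculate initial and final photon energies:

Initial: E₀ = 493.5 keV → λ₀ = 2.5123 pm
Compton shift: Δλ = 4.8158 pm
Final wavelength: λ' = 7.3281 pm
Final energy: E' = 169.1900 keV

Fractional energy loss:
(E₀ - E')/E₀ = (493.5000 - 169.1900)/493.5000
= 324.3100/493.5000
= 0.6572
= 65.72%

(Intermediate values are shown rounded; full precision is carried through to the final answer.)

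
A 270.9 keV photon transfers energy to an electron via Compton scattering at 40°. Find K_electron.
29.8919 keV

By energy conservation: K_e = E_initial - E_final

First find the scattered photon energy:
Initial wavelength: λ = hc/E = 4.5768 pm
Compton shift: Δλ = λ_C(1 - cos(40°)) = 0.5676 pm
Final wavelength: λ' = 4.5768 + 0.5676 = 5.1444 pm
Final photon energy: E' = hc/λ' = 241.0081 keV

Electron kinetic energy:
K_e = E - E' = 270.9000 - 241.0081 = 29.8919 keV

(Intermediate values are shown rounded; full precision is carried through to the final answer.)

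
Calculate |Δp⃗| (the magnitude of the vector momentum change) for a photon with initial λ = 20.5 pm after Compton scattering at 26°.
1.4461e-23 kg·m/s

Photon momentum magnitude is p = h/λ.

Initial momentum:
p₀ = h/λ = 6.6261e-34/2.0500e-11 = 3.2322e-23 kg·m/s

After scattering:
λ' = λ + Δλ = 20.5 + 0.2456 = 20.7456 pm
p' = h/λ' = 6.6261e-34/2.0746e-11 = 3.1940e-23 kg·m/s

Momentum is a vector; the scattered photon's direction makes angle θ = 26° with the incident direction. The magnitude of the vector change Δp⃗ = p⃗₀ − p⃗' is found from the law of cosines:
|Δp⃗|² = p₀² + p'² − 2p₀p'cos θ
|Δp⃗|² = (3.2322e-23)² + (3.1940e-23)² − 2·3.2322e-23·3.1940e-23·cos(26°)
|Δp⃗| = 1.4461e-23 kg·m/s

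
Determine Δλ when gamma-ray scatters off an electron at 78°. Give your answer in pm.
1.9219 pm

Using the Compton scattering formula:
Δλ = λ_C(1 - cos θ)

where λ_C = h/(m_e·c) ≈ 2.4263 pm is the Compton wavelength of an electron.

For θ = 78°:
cos(78°) = 0.2079
1 - cos(78°) = 0.7921

Δλ = 2.4263 × 0.7921
Δλ = 1.9219 pm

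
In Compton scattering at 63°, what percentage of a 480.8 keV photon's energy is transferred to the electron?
0.3394 (or 33.94%)

Calculate initial and final photon energies:

Initial: E₀ = 480.8 keV → λ₀ = 2.5787 pm
Compton shift: Δλ = 1.3248 pm
Final wavelength: λ' = 3.9035 pm
Final energy: E' = 317.6236 keV

Fractional energy loss:
(E₀ - E')/E₀ = (480.8000 - 317.6236)/480.8000
= 163.1764/480.8000
= 0.3394
= 33.94%

(Intermediate values are shown rounded; full precision is carried through to the final answer.)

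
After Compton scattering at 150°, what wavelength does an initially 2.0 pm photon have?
6.5276 pm

Using the Compton formula: λ' = λ + λ_C(1 − cos θ)

For θ = 150°, cos θ = -√3/2 (exact) ≈ -0.8660, so:
1 − cos 150° = 1 − (-√3/2) ≈ 1.8660

Δλ = λ_C × 1.8660 = 2.4263 × 1.8660 = 4.5276 pm

λ' = 2.0 + 4.5276 = 6.5276 pm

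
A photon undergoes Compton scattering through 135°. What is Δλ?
4.1420 pm

Using the Compton scattering formula:
Δλ = λ_C(1 - cos θ)

where λ_C = h/(m_e·c) ≈ 2.4263 pm is the Compton wavelength of an electron.

For θ = 135°:
cos(135°) = -0.7071
1 - cos(135°) = 1.7071

Δλ = 2.4263 × 1.7071
Δλ = 4.1420 pm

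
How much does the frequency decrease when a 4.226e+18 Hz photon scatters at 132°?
2.282e+17 Hz (decrease)

Convert frequency to wavelength (c = 299792458 m/s):
λ₀ = c/f₀ = 299792458/4.226e+18 = 7.0940004e-11 m = 70.9400 pm

Calculate Compton shift:
Δλ = λ_C(1 - cos(132°)) = 4.0498 pm

Final wavelength:
λ' = λ₀ + Δλ = 70.9400 + 4.0498 = 74.9898 pm

Final frequency:
f' = c/λ' = 299792458/7.4989833e-11 = 3.9977747e+18 Hz

Frequency shift (decrease):
Δf = f₀ - f' = 4.226e+18 - 3.9977747e+18 = 2.282e+17 Hz

(Intermediate values are shown rounded; full precision is carried through to the final answer.)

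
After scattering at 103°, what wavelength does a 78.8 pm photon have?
81.7721 pm

Using the Compton scattering formula:
λ' = λ + Δλ = λ + λ_C(1 - cos θ)

Given:
- Initial wavelength λ = 78.8 pm
- Scattering angle θ = 103°
- Compton wavelength λ_C ≈ 2.4263 pm

Calculate the shift:
Δλ = 2.4263 × (1 - cos(103°))
Δλ = 2.4263 × 1.2250
Δλ = 2.9721 pm

Final wavelength:
λ' = 78.8 + 2.9721 = 81.7721 pm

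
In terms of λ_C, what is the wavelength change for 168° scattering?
1.9781 λ_C

The Compton shift formula is:
Δλ = λ_C(1 - cos θ)

Dividing both sides by λ_C:
Δλ/λ_C = 1 - cos θ

For θ = 168°:
Δλ/λ_C = 1 - cos(168°)
Δλ/λ_C = 1 - -0.9781
Δλ/λ_C = 1.9781

This means the shift is 1.9781 × λ_C = 4.7996 pm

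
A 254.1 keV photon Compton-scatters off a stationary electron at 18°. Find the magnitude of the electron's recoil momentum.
4.2103e-23 kg·m/s

The electron is initially at rest, so by conservation of momentum:
p⃗_e = p⃗₀ − p⃗'  (incident photon momentum minus scattered photon momentum)

Photon momentum magnitudes (p = h/λ = E/c):
λ₀ = hc/E₀ = 4.8793 pm → p₀ = h/λ₀ = 1.3580e-22 kg·m/s
Δλ = λ_C(1 − cos 18°) = 0.1188 pm
λ' = 4.9981 pm → p' = h/λ' = 1.3257e-22 kg·m/s

The scattered photon makes angle θ = 18° with the incident direction, so by the law of cosines:
|p⃗_e|² = p₀² + p'² − 2p₀p'cos θ
|p⃗_e|² = (1.3580e-22)² + (1.3257e-22)² − 2·1.3580e-22·1.3257e-22·cos(18°)
|p⃗_e| = 4.2103e-23 kg·m/s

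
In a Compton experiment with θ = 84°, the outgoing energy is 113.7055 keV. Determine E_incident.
142.0000 keV

Convert final energy to wavelength (hc ≈ 1239.842 keV·pm):
λ' = hc/E' = 1239.842 / 113.7055 = 10.9040 pm

Calculate the Compton shift:
Δλ = λ_C(1 - cos(84°))
Δλ = 2.4263 × (1 - cos(84°))
Δλ = 2.1727 pm

Initial wavelength:
λ = λ' - Δλ = 10.9040 - 2.1727 = 8.7313 pm

Initial energy:
E = hc/λ = 1239.842 / 8.7313 = 142.0000 keV

(Intermediate values are shown rounded; full precision is carried through to the final answer.)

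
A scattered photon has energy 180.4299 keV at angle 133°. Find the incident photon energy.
444.3003 keV

Convert final energy to wavelength (hc ≈ 1239.842 keV·pm):
λ' = hc/E' = 1239.842 / 180.4299 = 6.8716 pm

Calculate the Compton shift:
Δλ = λ_C(1 - cos(133°))
Δλ = 2.4263 × (1 - cos(133°))
Δλ = 4.0810 pm

Initial wavelength:
λ = λ' - Δλ = 6.8716 - 4.0810 = 2.7905 pm

Initial energy:
E = hc/λ = 1239.842 / 2.7905 = 444.3003 keV

(Intermediate values are shown rounded; full precision is carried through to the final answer.)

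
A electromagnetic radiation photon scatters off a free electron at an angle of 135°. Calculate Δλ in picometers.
4.1420 pm

Using the Compton scattering formula:
Δλ = λ_C(1 - cos θ)

where λ_C = h/(m_e·c) ≈ 2.4263 pm is the Compton wavelength of an electron.

For θ = 135°:
cos(135°) = -0.7071
1 - cos(135°) = 1.7071

Δλ = 2.4263 × 1.7071
Δλ = 4.1420 pm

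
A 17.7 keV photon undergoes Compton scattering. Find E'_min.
16.5533 keV (at θ = 180°)

The scattered photon has minimum energy when its wavelength is maximum, i.e., when the Compton shift Δλ = λ_C(1 − cos θ) is maximum. This occurs at θ = 180° (backscattering), giving Δλ_max = 2λ_C = 4.8526 pm.

Initial wavelength: λ₀ = hc/E₀ = 70.0476 pm
Maximum final wavelength: λ'_max = λ₀ + 2λ_C = 70.0476 + 4.8526 = 74.9002 pm
Minimum final energy: E'_min = hc/λ'_max = 16.5533 keV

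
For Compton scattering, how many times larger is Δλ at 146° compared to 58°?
146° produces the larger shift by a factor of 3.891

Calculate both shifts using Δλ = λ_C(1 - cos θ):

For θ₁ = 58°:
Δλ₁ = 2.4263 × (1 - cos(58°))
Δλ₁ = 2.4263 × 0.4701
Δλ₁ = 1.1406 pm

For θ₂ = 146°:
Δλ₂ = 2.4263 × (1 - cos(146°))
Δλ₂ = 2.4263 × 1.8290
Δλ₂ = 4.4378 pm

The 146° angle produces the larger shift.
Ratio: 4.4378/1.1406 = 3.891

(Intermediate values are shown rounded; full precision is carried through to the final answer.)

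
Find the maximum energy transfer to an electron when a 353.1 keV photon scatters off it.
204.8632 keV

Maximum energy transfer occurs at θ = 180° (backscattering).

Initial photon: E₀ = 353.1 keV → λ₀ = 3.5113 pm

Maximum Compton shift (at 180°):
Δλ_max = 2λ_C = 2 × 2.4263 = 4.8526 pm

Final wavelength:
λ' = 3.5113 + 4.8526 = 8.3639 pm

Minimum photon energy (maximum energy to electron):
E'_min = hc/λ' = 148.2368 keV

Maximum electron kinetic energy:
K_max = E₀ - E'_min = 353.1000 - 148.2368 = 204.8632 keV

(Intermediate values are shown rounded; full precision is carried through to the final answer.)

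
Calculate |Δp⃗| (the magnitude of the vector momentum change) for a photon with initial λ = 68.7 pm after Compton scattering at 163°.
1.8462e-23 kg·m/s

Photon momentum magnitude is p = h/λ.

Initial momentum:
p₀ = h/λ = 6.6261e-34/6.8700e-11 = 9.6449e-24 kg·m/s

After scattering:
λ' = λ + Δλ = 68.7 + 4.7466 = 73.4466 pm
p' = h/λ' = 6.6261e-34/7.3447e-11 = 9.0216e-24 kg·m/s

Momentum is a vector; the scattered photon's direction makes angle θ = 163° with the incident direction. The magnitude of the vector change Δp⃗ = p⃗₀ − p⃗' is found from the law of cosines:
|Δp⃗|² = p₀² + p'² − 2p₀p'cos θ
|Δp⃗|² = (9.6449e-24)² + (9.0216e-24)² − 2·9.6449e-24·9.0216e-24·cos(163°)
|Δp⃗| = 1.8462e-23 kg·m/s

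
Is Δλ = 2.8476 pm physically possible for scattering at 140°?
No, inconsistent

Calculate the expected shift for θ = 140°:

Δλ_expected = λ_C(1 - cos(140°))
Δλ_expected = 2.4263 × (1 - cos(140°))
Δλ_expected = 2.4263 × 1.7660
Δλ_expected = 4.2850 pm

Given shift: 2.8476 pm
Expected shift: 4.2850 pm
Difference: 1.4373 pm

The values do not match. The given shift corresponds to θ ≈ 100.0°, not 140°.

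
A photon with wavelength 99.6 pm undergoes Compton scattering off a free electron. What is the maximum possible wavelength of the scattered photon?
104.4526 pm (at θ = 180°)

The Compton shift is Δλ = λ_C(1 − cos θ).

Since cos θ ranges from −1 to 1, the factor (1 − cos θ) ranges from 0 to 2; the maximum shift occurs at θ = 180° (backscattering):
Δλ_max = 2λ_C = 2 × 2.4263 pm = 4.8526 pm

Maximum scattered wavelength:
λ'_max = λ₀ + Δλ_max = 99.6 + 4.8526 = 104.4526 pm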